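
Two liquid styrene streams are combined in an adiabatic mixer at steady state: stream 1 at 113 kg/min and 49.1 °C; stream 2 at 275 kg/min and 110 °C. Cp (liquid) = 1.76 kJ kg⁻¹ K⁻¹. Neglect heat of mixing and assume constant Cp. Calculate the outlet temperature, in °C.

T_out = 92.3 °C

Energy balance with Q = 0: Σ ṁᵢCp,ᵢ(T_out − Tᵢ) = 0
T_out = Σ ṁᵢCp,ᵢTᵢ / Σ ṁᵢCp,ᵢ
      = 63005 / 682.88 = 92.264 °C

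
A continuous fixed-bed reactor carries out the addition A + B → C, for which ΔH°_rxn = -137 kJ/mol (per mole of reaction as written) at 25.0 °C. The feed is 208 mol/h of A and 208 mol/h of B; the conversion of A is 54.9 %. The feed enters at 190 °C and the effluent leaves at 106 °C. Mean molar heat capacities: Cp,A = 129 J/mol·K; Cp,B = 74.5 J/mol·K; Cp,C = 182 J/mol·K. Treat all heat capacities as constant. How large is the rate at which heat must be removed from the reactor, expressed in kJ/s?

Q_out = 5.39 kJ/s

Extent of reaction ξ = 0.549 × 208 = 114.19 mol/h
Reaction term: ξ·ΔH°_rxn = 114.19 × -137 = -15644 kJ/h
Sensible, feed 190→25 °C: -6984.1 kJ/h
Outlet flows (mol/h): A 93.808, B 93.808, C 114.19
Sensible, products 25→106 °C: 3229.7 kJ/h
Q = ΔH = -19399 kJ/h = -5.3885 kW
Heat removed = 5.3885 kJ/s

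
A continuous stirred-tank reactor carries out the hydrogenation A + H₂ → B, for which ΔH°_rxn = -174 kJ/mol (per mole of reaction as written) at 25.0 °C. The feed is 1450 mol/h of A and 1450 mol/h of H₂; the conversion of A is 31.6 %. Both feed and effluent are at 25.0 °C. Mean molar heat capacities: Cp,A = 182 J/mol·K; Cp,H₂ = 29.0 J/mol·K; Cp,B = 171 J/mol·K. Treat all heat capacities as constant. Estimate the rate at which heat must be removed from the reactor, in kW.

Q_out = 22.1 kW

Extent of reaction ξ = 0.316 × 1450 = 458.2 mol/h
Reaction term: ξ·ΔH°_rxn = 458.2 × -174 = -79727 kJ/h
Q = ΔH = -79727 kJ/h = -22.146 kW
Heat removed = 22.146 kW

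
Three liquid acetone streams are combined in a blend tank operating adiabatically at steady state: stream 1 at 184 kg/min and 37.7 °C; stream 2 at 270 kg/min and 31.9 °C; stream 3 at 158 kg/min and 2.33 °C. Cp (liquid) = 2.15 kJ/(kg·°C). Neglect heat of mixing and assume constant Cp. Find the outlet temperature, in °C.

T_out = 26.0 °C

Energy balance with Q = 0: Σ ṁᵢCp,ᵢ(T_out − Tᵢ) = 0
Σ ṁᵢCp,ᵢTᵢ = 184×2.15×37.7 + 270×2.15×31.9 + 158×2.15×2.33 = 34224
Σ ṁᵢCp,ᵢ = 184×2.15 + 270×2.15 + 158×2.15 = 1315.8
T_out = 34224 / 1315.8 = 26.01 °C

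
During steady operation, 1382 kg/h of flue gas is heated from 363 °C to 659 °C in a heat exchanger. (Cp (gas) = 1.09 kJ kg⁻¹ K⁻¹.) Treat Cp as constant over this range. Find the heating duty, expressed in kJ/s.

Q = ṁ·Cp·ΔT = 1382 × 1.09 × (659 − 363) = 445890 kJ/h
Converting: 445890 / 3600 s = 123.86 kW

Q = 124 kJ/s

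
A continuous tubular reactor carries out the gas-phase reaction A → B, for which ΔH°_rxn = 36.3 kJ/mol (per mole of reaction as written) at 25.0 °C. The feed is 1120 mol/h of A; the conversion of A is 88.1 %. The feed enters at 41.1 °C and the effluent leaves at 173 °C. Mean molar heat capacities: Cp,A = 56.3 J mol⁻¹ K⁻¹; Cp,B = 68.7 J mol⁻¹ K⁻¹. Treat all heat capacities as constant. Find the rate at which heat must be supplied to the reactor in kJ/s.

Q_in = 12.8 kJ/s

Extent of reaction ξ = 0.881 × 1120 = 986.72 mol/h
Reaction term: ξ·ΔH°_rxn = 986.72 × 36.3 = 35818 kJ/h
Sensible, feed 41.1→25 °C: -1015.2 kJ/h
Outlet flows (mol/h): A 133.28, B 986.72
Sensible, products 25→173 °C: 11143 kJ/h
Q = ΔH = 45946 kJ/h = 12.763 kW
Heat supplied = 12.763 kJ/s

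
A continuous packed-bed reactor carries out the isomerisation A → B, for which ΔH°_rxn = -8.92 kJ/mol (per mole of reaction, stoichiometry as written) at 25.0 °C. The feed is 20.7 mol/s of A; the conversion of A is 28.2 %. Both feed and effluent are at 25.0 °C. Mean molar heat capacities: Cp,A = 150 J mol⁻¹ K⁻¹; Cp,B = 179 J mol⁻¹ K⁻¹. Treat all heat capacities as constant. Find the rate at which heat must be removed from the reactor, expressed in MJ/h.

Extent of reaction ξ = 0.282 × 20.7 = 5.8374 mol/s
Reaction term: ξ·ΔH°_rxn = 5.8374 × -8.92 = -52.07 kJ/s
Q = ΔH = -52.07 kJ/s = -52.07 kW
Heat removed = 187.45 MJ/h

Q_out = 187 MJ/h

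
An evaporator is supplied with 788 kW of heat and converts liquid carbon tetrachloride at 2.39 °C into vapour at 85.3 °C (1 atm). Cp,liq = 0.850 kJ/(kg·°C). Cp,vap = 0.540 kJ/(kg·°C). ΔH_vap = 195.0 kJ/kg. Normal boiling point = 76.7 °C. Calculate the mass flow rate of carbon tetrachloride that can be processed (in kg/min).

Δh = 0.850×(76.7−2.39) + 195.0 + 0.540×(85.3−76.7) = 262.81 kJ/kg
Q = 788 kW = 788 kJ/s = 47280 kJ/min
ṁ = Q/Δh = 47280 / 262.81 = 179.9 kg/min

ṁ = 180 kg/min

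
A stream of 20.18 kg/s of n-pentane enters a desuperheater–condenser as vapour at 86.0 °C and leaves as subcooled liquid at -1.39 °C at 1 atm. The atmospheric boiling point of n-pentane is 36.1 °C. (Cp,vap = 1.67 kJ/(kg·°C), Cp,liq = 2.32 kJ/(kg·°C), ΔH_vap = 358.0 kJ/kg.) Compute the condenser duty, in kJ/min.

vapour 86.0→36.1 °C: -83.333 kJ/kg
condensation at 36.1 °C: -358 kJ/kg
liquid 36.1→-1.39 °C: -86.977 kJ/kg
Δh = -83.333 + -358 + -86.977 = -528.31 kJ/kg
Q = ṁ·Δh = 20.18 kg/s × -528.31 kJ/kg = -10661 kJ/s
|Q| = 10661 kW = 639680 kJ/min

Q_c = 640000 kJ/min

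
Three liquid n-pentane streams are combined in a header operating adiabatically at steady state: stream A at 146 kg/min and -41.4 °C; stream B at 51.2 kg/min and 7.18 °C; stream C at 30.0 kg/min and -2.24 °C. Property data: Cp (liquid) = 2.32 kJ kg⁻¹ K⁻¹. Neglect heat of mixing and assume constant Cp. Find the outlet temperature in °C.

Adiabatic, steady state ⇒ Σ ṁᵢCp,ᵢ(T_out − Tᵢ) = 0
Σ ṁᵢCp,ᵢTᵢ = 146×2.32×-41.4 + 51.2×2.32×7.18 + 30.0×2.32×-2.24 = -13326
Σ ṁᵢCp,ᵢ = 146×2.32 + 51.2×2.32 + 30.0×2.32 = 527.1
T_out = -13326 / 527.1 = -25.282 °C

T_out = -25.3 °C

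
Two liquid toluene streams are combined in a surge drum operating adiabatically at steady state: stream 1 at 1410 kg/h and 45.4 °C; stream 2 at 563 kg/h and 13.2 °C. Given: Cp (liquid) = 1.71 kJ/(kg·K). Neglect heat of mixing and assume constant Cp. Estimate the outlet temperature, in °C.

T_out = 36.2 °C

Energy balance with Q = 0: Σ ṁᵢCp,ᵢ(T_out − Tᵢ) = 0
T_out = Σ ṁᵢCp,ᵢTᵢ / Σ ṁᵢCp,ᵢ
      = 122170 / 3373.8 = 36.212 °C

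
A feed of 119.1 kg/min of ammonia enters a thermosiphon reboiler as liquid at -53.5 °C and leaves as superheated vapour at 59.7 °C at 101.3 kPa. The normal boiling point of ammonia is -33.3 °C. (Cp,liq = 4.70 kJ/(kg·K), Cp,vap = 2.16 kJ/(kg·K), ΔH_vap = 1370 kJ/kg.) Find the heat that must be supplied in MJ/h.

Q = 11900 MJ/h

liquid -53.5→-33.3 °C: 94.94 kJ/kg
vaporisation at -33.3 °C: 1370 kJ/kg
vapour -33.3→59.7 °C: 200.88 kJ/kg
Δh = 94.94 + 1370 + 200.88 = 1665.8 kJ/kg
Q = ṁ·Δh = 119.1 kg/min × 1665.8 kJ/kg = 198400 kJ/min
|Q| = 3306.7 kW = 11904 MJ/h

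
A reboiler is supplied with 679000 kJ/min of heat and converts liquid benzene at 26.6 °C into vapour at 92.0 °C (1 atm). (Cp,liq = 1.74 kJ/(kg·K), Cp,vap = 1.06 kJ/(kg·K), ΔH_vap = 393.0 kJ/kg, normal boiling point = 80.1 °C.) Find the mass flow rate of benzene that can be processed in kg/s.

ṁ = 22.7 kg/s

Δh = 1.74×(80.1−26.6) + 393.0 + 1.06×(92.0−80.1) = 498.7 kJ/kg
Q = 679000 kJ/min = 11317 kJ/s = 11317 kJ/s
ṁ = Q/Δh = 11317 / 498.7 = 22.692 kg/s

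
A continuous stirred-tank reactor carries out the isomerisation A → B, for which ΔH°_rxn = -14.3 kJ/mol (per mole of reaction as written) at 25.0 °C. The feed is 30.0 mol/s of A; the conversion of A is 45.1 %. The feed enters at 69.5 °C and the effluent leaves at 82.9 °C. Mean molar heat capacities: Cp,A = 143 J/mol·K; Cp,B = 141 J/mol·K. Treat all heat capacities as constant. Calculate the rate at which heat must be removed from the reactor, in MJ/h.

Q_out = 495 MJ/h

Extent of reaction ξ = 0.451 × 30.0 = 13.53 mol/s
Reaction term: ξ·ΔH°_rxn = 13.53 × -14.3 = -193.48 kJ/s
Sensible, feed 69.5→25 °C: -190.91 kJ/s
Outlet flows (mol/s): A 16.47, B 13.53
Sensible, products 25→82.9 °C: 246.82 kJ/s
Q = ΔH = -137.56 kJ/s = -137.56 kW
Heat removed = 495.22 MJ/h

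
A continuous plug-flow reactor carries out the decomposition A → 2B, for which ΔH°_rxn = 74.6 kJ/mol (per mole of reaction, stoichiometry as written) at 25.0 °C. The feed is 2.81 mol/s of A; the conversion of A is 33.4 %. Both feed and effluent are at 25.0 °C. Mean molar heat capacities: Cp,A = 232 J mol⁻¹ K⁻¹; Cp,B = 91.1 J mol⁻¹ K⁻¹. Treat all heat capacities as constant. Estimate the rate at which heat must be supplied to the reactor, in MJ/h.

Q_in = 252 MJ/h

Extent of reaction ξ = 0.334 × 2.81 = 0.93854 mol/s
Reaction term: ξ·ΔH°_rxn = 0.93854 × 74.6 = 70.015 kJ/s
Q = ΔH = 70.015 kJ/s = 70.015 kW
Heat supplied = 252.05 MJ/h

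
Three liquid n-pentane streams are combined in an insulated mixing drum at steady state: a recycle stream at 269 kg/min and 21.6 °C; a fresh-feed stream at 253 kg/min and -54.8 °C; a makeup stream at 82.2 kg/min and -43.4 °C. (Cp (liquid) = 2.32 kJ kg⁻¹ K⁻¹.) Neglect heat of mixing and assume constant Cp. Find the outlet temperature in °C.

T_out = -19.2 °C

Energy balance with Q = 0: Σ ṁᵢCp,ᵢ(T_out − Tᵢ) = 0
Σ ṁᵢCp,ᵢTᵢ = 269×2.32×21.6 + 253×2.32×-54.8 + 82.2×2.32×-43.4 = -26962
Σ ṁᵢCp,ᵢ = 269×2.32 + 253×2.32 + 82.2×2.32 = 1401.7
T_out = -26962 / 1401.7 = -19.234 °C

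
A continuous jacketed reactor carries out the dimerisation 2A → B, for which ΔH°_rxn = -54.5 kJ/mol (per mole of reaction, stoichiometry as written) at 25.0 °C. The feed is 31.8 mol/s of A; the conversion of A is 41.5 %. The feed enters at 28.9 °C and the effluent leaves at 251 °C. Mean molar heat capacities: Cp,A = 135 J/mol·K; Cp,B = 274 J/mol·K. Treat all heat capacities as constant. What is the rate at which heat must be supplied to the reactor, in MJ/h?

Extent of reaction ξ = 0.415 × 31.8 / 2 = 6.5985 mol/s
Reaction term: ξ·ΔH°_rxn = 6.5985 × -54.5 = -359.62 kJ/s
Sensible, feed 28.9→25 °C: -16.743 kJ/s
Outlet flows (mol/s): A 18.603, B 6.5985
Sensible, products 25→251 °C: 976.18 kJ/s
Q = ΔH = 599.82 kJ/s = 599.82 kW
Heat supplied = 2159.4 MJ/h

Q_in = 2160 MJ/h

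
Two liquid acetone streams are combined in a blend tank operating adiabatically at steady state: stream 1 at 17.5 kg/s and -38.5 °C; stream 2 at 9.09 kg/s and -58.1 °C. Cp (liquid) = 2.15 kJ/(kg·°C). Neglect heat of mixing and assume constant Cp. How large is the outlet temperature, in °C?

Adiabatic, steady state ⇒ Σ ṁᵢCp,ᵢ(T_out − Tᵢ) = 0
T_out = Σ ṁᵢCp,ᵢTᵢ / Σ ṁᵢCp,ᵢ
      = -2584 / 57.168 = -45.2 °C

T_out = -45.2 °C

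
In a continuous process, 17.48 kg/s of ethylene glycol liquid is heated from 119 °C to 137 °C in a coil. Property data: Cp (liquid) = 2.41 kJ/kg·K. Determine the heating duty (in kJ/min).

Q = 45500 kJ/min

Q = ṁ·Cp·ΔT = 17.48 × 2.41 × (137 − 119) = 758.28 kJ/s
Heating duty = 45497 kJ/min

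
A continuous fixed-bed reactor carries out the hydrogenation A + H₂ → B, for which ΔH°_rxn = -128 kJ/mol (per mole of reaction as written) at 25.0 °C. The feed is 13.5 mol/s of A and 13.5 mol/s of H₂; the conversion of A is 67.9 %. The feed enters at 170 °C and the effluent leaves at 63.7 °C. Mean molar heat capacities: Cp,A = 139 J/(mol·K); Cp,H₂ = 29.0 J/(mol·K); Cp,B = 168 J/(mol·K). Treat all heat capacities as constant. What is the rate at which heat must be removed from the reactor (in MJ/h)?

Q_out = 5090 MJ/h

Extent of reaction ξ = 0.679 × 13.5 = 9.1665 mol/s
Reaction term: ξ·ΔH°_rxn = 9.1665 × -128 = -1173.3 kJ/s
Sensible, feed 170→25 °C: -328.86 kJ/s
Outlet flows (mol/s): A 4.3335, H₂ 4.3335, B 9.1665
Sensible, products 25→63.7 °C: 87.772 kJ/s
Q = ΔH = -1414.4 kJ/s = -1414.4 kW
Heat removed = 5091.8 MJ/h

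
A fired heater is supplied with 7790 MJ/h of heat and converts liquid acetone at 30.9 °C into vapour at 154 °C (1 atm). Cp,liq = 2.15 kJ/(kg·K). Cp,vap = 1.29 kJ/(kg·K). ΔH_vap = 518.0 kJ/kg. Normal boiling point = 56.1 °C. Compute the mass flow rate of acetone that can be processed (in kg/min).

Δh = 2.15×(56.1−30.9) + 518.0 + 1.29×(154−56.1) = 698.47 kJ/kg
Q = 7790 MJ/h = 2163.9 kJ/s = 129830 kJ/min
ṁ = Q/Δh = 129830 / 698.47 = 185.88 kg/min

ṁ = 186 kg/min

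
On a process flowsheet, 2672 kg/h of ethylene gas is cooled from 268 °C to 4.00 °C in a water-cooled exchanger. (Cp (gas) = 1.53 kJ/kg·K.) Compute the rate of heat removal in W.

Q_c = 300000 W

Q = ṁ·Cp·ΔT = 2672 × 1.53 × (4.00 − 268) = -1.0793e+06 kJ/h
Converting: 1.0793e+06 / 3600 s = 299.8 kW
Cooling duty = 299800 W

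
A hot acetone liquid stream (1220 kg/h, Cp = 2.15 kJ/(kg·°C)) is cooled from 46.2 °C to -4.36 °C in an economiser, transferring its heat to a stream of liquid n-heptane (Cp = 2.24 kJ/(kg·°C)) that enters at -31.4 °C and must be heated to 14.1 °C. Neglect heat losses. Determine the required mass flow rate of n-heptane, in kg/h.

Heat released by hot stream: Q = 1220 × 2.15 × (46.2 − -4.36) = 132620 kJ/h
Energy balance on cold side (adiabatic exchanger): Q = ṁ_c·Cp_c·(T_c,out − T_c,in)
ṁ_c = 132620 / [2.24 × (14.1 − -31.4)] = 1301.2 kg/h

ṁ_c = 1300 kg/h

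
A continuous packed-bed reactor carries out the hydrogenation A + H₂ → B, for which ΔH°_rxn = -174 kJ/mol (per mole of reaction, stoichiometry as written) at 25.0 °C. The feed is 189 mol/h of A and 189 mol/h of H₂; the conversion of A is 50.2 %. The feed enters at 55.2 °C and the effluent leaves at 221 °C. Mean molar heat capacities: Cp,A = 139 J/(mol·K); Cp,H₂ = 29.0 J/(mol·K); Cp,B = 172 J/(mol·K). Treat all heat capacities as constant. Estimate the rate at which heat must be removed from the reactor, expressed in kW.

Extent of reaction ξ = 0.502 × 189 = 94.878 mol/h
Reaction term: ξ·ΔH°_rxn = 94.878 × -174 = -16509 kJ/h
Sensible, feed 55.2→25 °C: -958.91 kJ/h
Outlet flows (mol/h): A 94.122, H₂ 94.122, B 94.878
Sensible, products 25→221 °C: 6297.8 kJ/h
Q = ΔH = -11170 kJ/h = -3.1028 kW
Heat removed = 3.1028 kW

Q_out = 3.10 kW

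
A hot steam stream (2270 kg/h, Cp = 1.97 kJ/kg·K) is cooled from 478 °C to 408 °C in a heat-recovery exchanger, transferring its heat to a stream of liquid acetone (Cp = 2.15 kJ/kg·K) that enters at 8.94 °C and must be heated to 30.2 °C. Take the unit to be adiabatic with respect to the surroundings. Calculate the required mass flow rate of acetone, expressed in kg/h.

ṁ_c = 6850 kg/h

Heat released by hot stream: Q = 2270 × 1.97 × (478 − 408) = 313030 kJ/h
Energy balance on cold side (adiabatic exchanger): Q = ṁ_c·Cp_c·(T_c,out − T_c,in)
ṁ_c = 313030 / [2.15 × (30.2 − 8.94)] = 6848.4 kg/h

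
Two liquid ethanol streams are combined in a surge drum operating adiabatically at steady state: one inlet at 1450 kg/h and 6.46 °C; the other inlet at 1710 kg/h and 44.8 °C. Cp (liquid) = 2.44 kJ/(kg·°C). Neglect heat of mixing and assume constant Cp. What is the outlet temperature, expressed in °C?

Adiabatic, steady state ⇒ Σ ṁᵢCp,ᵢ(T_out − Tᵢ) = 0
T_out = Σ ṁᵢCp,ᵢTᵢ / Σ ṁᵢCp,ᵢ
      = 209780 / 7710.4 = 27.207 °C

T_out = 27.2 °C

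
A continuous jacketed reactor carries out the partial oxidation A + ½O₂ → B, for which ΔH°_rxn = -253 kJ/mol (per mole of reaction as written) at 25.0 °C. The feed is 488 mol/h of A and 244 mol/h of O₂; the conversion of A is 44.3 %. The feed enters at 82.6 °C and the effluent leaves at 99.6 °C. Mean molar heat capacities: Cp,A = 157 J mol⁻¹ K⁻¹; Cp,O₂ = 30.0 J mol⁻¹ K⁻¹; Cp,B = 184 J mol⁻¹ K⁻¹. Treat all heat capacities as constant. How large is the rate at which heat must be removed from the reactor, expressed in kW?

Extent of reaction ξ = 0.443 × 488 = 216.18 mol/h
Reaction term: ξ·ΔH°_rxn = 216.18 × -253 = -54695 kJ/h
Sensible, feed 82.6→25 °C: -4834.7 kJ/h
Outlet flows (mol/h): A 271.82, O₂ 135.91, B 216.18
Sensible, products 25→99.6 °C: 6455.2 kJ/h
Q = ΔH = -53074 kJ/h = -14.743 kW
Heat removed = 14.743 kW

Q_out = 14.7 kW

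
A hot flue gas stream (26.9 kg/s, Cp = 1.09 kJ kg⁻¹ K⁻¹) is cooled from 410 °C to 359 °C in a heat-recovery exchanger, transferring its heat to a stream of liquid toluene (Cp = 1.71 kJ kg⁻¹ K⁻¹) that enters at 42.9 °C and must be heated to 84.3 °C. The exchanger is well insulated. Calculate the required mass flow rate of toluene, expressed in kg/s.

ṁ_c = 21.1 kg/s

Heat released by hot stream: Q = 26.9 × 1.09 × (410 − 359) = 1495.4 kJ/s
Energy balance on cold side (adiabatic exchanger): Q = ṁ_c·Cp_c·(T_c,out − T_c,in)
ṁ_c = 1495.4 / [1.71 × (84.3 − 42.9)] = 21.123 kg/s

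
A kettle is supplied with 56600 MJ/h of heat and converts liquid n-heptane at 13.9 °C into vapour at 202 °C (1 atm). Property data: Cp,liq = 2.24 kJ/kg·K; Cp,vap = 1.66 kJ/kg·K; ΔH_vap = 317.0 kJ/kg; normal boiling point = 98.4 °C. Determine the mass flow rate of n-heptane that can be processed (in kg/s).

ṁ = 23.2 kg/s

Δh = 2.24×(98.4−13.9) + 317.0 + 1.66×(202−98.4) = 678.26 kJ/kg
Q = 56600 MJ/h = 15722 kJ/s = 15722 kJ/s
ṁ = Q/Δh = 15722 / 678.26 = 23.18 kg/s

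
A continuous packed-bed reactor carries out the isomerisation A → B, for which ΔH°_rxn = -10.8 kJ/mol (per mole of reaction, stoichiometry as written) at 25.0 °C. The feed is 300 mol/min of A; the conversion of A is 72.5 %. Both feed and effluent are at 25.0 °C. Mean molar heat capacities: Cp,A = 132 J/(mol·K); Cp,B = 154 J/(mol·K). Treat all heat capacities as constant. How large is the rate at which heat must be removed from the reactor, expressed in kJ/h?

Extent of reaction ξ = 0.725 × 300 = 217.5 mol/min
Reaction term: ξ·ΔH°_rxn = 217.5 × -10.8 = -2349 kJ/min
Q = ΔH = -2349 kJ/min = -39.15 kW
Heat removed = 140940 kJ/h

Q_out = 141000 kJ/h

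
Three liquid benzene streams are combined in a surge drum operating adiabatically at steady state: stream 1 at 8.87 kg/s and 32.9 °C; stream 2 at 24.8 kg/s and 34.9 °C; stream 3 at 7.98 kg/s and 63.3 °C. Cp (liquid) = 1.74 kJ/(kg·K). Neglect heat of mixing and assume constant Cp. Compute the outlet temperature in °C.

T_out = 39.9 °C

Adiabatic, steady state ⇒ Σ ṁᵢCp,ᵢ(T_out − Tᵢ) = 0
T_out = Σ ṁᵢCp,ᵢTᵢ / Σ ṁᵢCp,ᵢ
      = 2892.7 / 72.471 = 39.915 °C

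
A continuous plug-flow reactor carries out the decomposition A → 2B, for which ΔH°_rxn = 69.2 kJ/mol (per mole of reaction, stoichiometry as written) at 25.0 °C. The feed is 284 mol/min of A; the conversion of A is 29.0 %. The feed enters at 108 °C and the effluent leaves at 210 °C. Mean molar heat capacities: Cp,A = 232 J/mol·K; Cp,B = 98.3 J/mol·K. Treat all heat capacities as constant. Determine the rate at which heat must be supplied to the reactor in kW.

Q_in = 198 kW

Extent of reaction ξ = 0.290 × 284 = 82.36 mol/min
Reaction term: ξ·ΔH°_rxn = 82.36 × 69.2 = 5699.3 kJ/min
Sensible, feed 108→25 °C: -5468.7 kJ/min
Outlet flows (mol/min): A 201.64, B 164.72
Sensible, products 25→210 °C: 11650 kJ/min
Q = ΔH = 11881 kJ/min = 198.01 kW
Heat supplied = 198.01 kW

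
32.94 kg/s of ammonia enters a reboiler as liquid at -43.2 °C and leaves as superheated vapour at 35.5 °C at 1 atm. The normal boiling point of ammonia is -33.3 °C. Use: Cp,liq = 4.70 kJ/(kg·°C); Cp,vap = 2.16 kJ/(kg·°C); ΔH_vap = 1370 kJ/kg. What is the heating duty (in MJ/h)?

Q = 186000 MJ/h

liquid -43.2→-33.3 °C: 46.53 kJ/kg
vaporisation at -33.3 °C: 1370 kJ/kg
vapour -33.3→35.5 °C: 148.61 kJ/kg
Δh = 46.53 + 1370 + 148.61 = 1565.1 kJ/kg
Q = ṁ·Δh = 32.94 kg/s × 1565.1 kJ/kg = 51556 kJ/s
|Q| = 51556 kW = 185600 MJ/h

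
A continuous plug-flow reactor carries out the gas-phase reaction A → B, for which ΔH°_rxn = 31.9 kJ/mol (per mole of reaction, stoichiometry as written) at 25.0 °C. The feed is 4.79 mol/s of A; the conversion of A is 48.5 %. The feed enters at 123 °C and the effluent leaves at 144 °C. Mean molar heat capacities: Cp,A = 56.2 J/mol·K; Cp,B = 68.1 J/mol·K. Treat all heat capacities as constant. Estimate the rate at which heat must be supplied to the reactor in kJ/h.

Q_in = 299000 kJ/h

Extent of reaction ξ = 0.485 × 4.79 = 2.3232 mol/s
Reaction term: ξ·ΔH°_rxn = 2.3232 × 31.9 = 74.108 kJ/s
Sensible, feed 123→25 °C: -26.381 kJ/s
Outlet flows (mol/s): A 2.4668, B 2.3232
Sensible, products 25→144 °C: 35.324 kJ/s
Q = ΔH = 83.051 kJ/s = 83.051 kW
Heat supplied = 298990 kJ/h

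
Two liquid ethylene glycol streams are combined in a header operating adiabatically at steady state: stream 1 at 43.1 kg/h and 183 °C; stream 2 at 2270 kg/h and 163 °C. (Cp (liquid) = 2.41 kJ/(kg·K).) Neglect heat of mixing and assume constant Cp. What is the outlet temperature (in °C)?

T_out = 163 °C

No heat crosses the boundary, so H_out = H_in.
T_out = Σ ṁᵢCp,ᵢTᵢ / Σ ṁᵢCp,ᵢ
      = 910730 / 5574.6 = 163.37 °C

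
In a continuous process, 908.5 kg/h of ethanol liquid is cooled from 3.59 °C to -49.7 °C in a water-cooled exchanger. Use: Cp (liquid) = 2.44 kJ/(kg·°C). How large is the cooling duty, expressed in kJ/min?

Q_c = 1970 kJ/min

Q = ṁ·Cp·ΔT = 908.5 × 2.44 × (-49.7 − 3.59) = -118130 kJ/h
Converting: 118130 / 3600 s = 32.814 kW
Cooling duty = 1968.8 kJ/min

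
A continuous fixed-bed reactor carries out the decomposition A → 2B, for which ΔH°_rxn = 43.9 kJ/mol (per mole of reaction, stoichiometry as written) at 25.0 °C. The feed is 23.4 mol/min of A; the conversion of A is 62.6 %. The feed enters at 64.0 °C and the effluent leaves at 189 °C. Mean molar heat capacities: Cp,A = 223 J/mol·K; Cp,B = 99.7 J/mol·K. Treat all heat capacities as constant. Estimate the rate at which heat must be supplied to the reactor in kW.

Extent of reaction ξ = 0.626 × 23.4 = 14.648 mol/min
Reaction term: ξ·ΔH°_rxn = 14.648 × 43.9 = 643.06 kJ/min
Sensible, feed 64.0→25 °C: -203.51 kJ/min
Outlet flows (mol/min): A 8.7516, B 29.297
Sensible, products 25→189 °C: 799.09 kJ/min
Q = ΔH = 1238.6 kJ/min = 20.644 kW
Heat supplied = 20.644 kW

Q_in = 20.6 kW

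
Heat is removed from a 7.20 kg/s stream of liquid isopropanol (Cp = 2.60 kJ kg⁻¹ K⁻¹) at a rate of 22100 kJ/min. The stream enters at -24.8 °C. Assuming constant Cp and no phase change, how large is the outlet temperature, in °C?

T_out = -44.5 °C

Q = 22100 kJ/min = 368.33 kJ/s
ΔT = Q/(ṁ·Cp) = 368.33/(7.20×2.60) = 19.676 K
T_out = -24.8 − 19.676 = -44.476 °C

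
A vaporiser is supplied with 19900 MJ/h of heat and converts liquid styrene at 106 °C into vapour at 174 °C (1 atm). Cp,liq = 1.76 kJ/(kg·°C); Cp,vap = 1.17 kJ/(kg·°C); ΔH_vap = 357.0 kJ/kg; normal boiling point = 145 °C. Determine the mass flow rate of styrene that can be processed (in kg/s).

Δh = 1.76×(145−106) + 357.0 + 1.17×(174−145) = 459.57 kJ/kg
Q = 19900 MJ/h = 5527.8 kJ/s = 5527.8 kJ/s
ṁ = Q/Δh = 5527.8 / 459.57 = 12.028 kg/s

ṁ = 12.0 kg/s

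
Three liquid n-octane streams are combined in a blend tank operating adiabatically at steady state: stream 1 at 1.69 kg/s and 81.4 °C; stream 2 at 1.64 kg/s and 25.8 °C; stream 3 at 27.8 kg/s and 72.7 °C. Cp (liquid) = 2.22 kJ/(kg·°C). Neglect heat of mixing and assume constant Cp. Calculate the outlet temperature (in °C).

T_out = 70.7 °C

Adiabatic, steady state ⇒ Σ ṁᵢCp,ᵢ(T_out − Tᵢ) = 0
T_out = Σ ṁᵢCp,ᵢTᵢ / Σ ṁᵢCp,ᵢ
      = 4886.1 / 69.109 = 70.702 °C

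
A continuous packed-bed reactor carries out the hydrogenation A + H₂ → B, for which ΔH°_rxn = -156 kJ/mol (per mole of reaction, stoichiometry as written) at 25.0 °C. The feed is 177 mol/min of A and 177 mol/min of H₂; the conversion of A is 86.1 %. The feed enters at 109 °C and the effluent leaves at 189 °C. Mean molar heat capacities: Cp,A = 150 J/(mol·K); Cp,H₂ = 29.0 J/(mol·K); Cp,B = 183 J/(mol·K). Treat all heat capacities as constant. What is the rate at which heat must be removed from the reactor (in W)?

Q_out = 352000 W

Extent of reaction ξ = 0.861 × 177 = 152.4 mol/min
Reaction term: ξ·ΔH°_rxn = 152.4 × -156 = -23774 kJ/min
Sensible, feed 109→25 °C: -2661.4 kJ/min
Outlet flows (mol/min): A 24.603, H₂ 24.603, B 152.4
Sensible, products 25→189 °C: 5296 kJ/min
Q = ΔH = -21139 kJ/min = -352.32 kW
Heat removed = 352320 W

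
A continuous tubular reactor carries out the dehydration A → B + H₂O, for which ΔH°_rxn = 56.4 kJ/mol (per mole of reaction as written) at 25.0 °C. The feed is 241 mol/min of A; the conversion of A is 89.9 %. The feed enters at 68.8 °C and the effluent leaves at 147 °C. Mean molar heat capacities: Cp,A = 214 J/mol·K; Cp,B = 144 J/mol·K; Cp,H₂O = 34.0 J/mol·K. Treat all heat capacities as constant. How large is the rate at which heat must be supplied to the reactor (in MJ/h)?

Q_in = 918 MJ/h

Extent of reaction ξ = 0.899 × 241 = 216.66 mol/min
Reaction term: ξ·ΔH°_rxn = 216.66 × 56.4 = 12220 kJ/min
Sensible, feed 68.8→25 °C: -2258.9 kJ/min
Outlet flows (mol/min): A 24.341, B 216.66, H₂O 216.66
Sensible, products 25→147 °C: 5340.5 kJ/min
Q = ΔH = 15301 kJ/min = 255.02 kW
Heat supplied = 918.07 MJ/h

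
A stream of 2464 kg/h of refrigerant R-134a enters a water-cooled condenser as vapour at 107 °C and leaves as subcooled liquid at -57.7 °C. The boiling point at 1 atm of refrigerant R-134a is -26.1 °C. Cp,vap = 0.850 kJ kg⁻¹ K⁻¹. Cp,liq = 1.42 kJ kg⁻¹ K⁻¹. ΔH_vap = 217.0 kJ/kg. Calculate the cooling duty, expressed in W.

vapour 107→-26.1 °C: -113.13 kJ/kg
condensation at -26.1 °C: -217 kJ/kg
liquid -26.1→-57.7 °C: -44.872 kJ/kg
Δh = -113.13 + -217 + -44.872 = -375.01 kJ/kg
Q = ṁ·Δh = 2464 kg/h × -375.01 kJ/kg = -924020 kJ/h
|Q| = 256.67 kW = 256670 W

Q_c = 257000 W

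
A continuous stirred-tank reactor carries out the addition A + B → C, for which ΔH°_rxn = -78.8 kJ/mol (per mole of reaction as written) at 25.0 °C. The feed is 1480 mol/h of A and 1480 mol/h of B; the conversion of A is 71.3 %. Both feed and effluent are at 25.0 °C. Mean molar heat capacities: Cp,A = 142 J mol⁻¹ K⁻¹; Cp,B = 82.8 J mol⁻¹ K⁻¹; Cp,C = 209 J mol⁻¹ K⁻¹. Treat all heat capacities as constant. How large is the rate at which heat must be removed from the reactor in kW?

Q_out = 23.1 kW

Extent of reaction ξ = 0.713 × 1480 = 1055.2 mol/h
Reaction term: ξ·ΔH°_rxn = 1055.2 × -78.8 = -83153 kJ/h
Q = ΔH = -83153 kJ/h = -23.098 kW
Heat removed = 23.098 kW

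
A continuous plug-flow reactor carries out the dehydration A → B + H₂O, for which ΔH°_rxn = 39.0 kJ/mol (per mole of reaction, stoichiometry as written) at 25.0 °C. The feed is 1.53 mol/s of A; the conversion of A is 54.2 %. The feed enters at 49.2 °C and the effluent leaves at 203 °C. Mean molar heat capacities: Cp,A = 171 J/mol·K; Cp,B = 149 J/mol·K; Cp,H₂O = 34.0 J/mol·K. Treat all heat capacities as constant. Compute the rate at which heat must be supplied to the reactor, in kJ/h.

Extent of reaction ξ = 0.542 × 1.53 = 0.82926 mol/s
Reaction term: ξ·ΔH°_rxn = 0.82926 × 39.0 = 32.341 kJ/s
Sensible, feed 49.2→25 °C: -6.3314 kJ/s
Outlet flows (mol/s): A 0.70074, B 0.82926, H₂O 0.82926
Sensible, products 25→203 °C: 48.341 kJ/s
Q = ΔH = 74.351 kJ/s = 74.351 kW
Heat supplied = 267660 kJ/h

Q_in = 268000 kJ/h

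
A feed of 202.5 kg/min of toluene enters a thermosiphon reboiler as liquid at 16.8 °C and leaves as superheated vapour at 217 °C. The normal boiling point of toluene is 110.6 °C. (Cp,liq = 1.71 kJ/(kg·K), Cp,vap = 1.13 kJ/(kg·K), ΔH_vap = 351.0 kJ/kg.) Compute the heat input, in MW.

liquid 16.8→110.6 °C: 160.4 kJ/kg
vaporisation at 110.6 °C: 351 kJ/kg
vapour 110.6→217 °C: 120.23 kJ/kg
Δh = 160.4 + 351 + 120.23 = 631.63 kJ/kg
Q = ṁ·Δh = 202.5 kg/min × 631.63 kJ/kg = 127910 kJ/min
|Q| = 2131.8 kW = 2.1318 MW

Q = 2.13 MW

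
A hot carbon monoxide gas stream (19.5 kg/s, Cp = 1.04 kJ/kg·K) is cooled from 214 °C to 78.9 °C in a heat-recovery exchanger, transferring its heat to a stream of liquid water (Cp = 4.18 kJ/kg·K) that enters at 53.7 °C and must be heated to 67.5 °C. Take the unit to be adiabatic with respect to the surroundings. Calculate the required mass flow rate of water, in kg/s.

Heat released by hot stream: Q = 19.5 × 1.04 × (214 − 78.9) = 2739.8 kJ/s
Energy balance on cold side (adiabatic exchanger): Q = ṁ_c·Cp_c·(T_c,out − T_c,in)
ṁ_c = 2739.8 / [4.18 × (67.5 − 53.7)] = 47.497 kg/s

ṁ_c = 47.5 kg/s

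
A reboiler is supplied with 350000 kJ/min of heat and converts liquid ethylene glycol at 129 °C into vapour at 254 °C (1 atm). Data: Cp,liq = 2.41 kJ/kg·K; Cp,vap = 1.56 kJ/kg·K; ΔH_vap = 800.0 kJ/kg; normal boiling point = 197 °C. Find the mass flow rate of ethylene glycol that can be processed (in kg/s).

ṁ = 5.54 kg/s

Δh = 2.41×(197−129) + 800.0 + 1.56×(254−197) = 1052.8 kJ/kg
Q = 350000 kJ/min = 5833.3 kJ/s = 5833.3 kJ/s
ṁ = Q/Δh = 5833.3 / 1052.8 = 5.5408 kg/s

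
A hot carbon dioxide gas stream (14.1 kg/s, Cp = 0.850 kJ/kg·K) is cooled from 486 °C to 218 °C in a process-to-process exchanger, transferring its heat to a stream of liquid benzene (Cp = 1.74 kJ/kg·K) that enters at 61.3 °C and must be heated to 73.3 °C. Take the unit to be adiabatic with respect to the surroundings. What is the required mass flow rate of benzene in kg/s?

Heat released by hot stream: Q = 14.1 × 0.850 × (486 − 218) = 3212 kJ/s
Energy balance on cold side (adiabatic exchanger): Q = ṁ_c·Cp_c·(T_c,out − T_c,in)
ṁ_c = 3212 / [1.74 × (73.3 − 61.3)] = 153.83 kg/s

ṁ_c = 154 kg/s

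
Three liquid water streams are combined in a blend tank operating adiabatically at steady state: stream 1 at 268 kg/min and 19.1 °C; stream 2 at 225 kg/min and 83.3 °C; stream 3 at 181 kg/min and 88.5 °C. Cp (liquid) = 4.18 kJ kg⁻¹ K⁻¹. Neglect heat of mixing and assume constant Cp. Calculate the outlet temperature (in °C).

T_out = 59.2 °C

Adiabatic, steady state ⇒ Σ ṁᵢCp,ᵢ(T_out − Tᵢ) = 0
T_out = Σ ṁᵢCp,ᵢTᵢ / Σ ṁᵢCp,ᵢ
      = 166700 / 2817.3 = 59.169 °C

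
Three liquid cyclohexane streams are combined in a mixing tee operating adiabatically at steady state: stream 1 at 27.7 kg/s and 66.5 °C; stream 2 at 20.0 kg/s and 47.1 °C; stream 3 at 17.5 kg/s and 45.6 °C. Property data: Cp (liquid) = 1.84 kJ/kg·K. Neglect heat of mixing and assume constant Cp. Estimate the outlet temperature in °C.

T_out = 54.9 °C

Energy balance with Q = 0: Σ ṁᵢCp,ᵢ(T_out − Tᵢ) = 0
T_out = Σ ṁᵢCp,ᵢTᵢ / Σ ṁᵢCp,ᵢ
      = 6591 / 119.97 = 54.939 °C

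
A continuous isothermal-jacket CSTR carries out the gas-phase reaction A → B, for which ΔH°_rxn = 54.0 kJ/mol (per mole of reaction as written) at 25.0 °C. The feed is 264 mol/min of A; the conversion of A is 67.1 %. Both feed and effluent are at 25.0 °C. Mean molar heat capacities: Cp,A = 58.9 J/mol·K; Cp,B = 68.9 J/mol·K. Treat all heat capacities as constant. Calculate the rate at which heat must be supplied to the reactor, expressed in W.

Extent of reaction ξ = 0.671 × 264 = 177.14 mol/min
Reaction term: ξ·ΔH°_rxn = 177.14 × 54.0 = 9565.8 kJ/min
Q = ΔH = 9565.8 kJ/min = 159.43 kW
Heat supplied = 159430 W

Q_in = 159000 W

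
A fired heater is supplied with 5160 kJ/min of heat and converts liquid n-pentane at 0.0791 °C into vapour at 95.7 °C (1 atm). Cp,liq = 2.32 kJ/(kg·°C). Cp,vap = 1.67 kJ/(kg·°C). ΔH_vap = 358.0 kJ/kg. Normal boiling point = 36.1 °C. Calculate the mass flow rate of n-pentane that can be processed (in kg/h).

ṁ = 572 kg/h

Δh = 2.32×(36.1−0.0791) + 358.0 + 1.67×(95.7−36.1) = 541.1 kJ/kg
Q = 5160 kJ/min = 86 kJ/s = 309600 kJ/h
ṁ = Q/Δh = 309600 / 541.1 = 572.17 kg/h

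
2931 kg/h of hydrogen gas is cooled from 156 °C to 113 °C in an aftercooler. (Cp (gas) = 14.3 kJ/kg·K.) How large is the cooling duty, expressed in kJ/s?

Q = ṁ·Cp·ΔT = 2931 × 14.3 × (113 − 156) = -1.8023e+06 kJ/h
Converting: 1.8023e+06 / 3600 s = 500.63 kW

Q_c = 501 kJ/s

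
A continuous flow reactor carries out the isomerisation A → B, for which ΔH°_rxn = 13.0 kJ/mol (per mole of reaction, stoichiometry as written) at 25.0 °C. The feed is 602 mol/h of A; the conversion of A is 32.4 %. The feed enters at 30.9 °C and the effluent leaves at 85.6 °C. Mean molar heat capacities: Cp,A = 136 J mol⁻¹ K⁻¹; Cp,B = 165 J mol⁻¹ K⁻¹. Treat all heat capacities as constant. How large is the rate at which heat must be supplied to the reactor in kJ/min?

Extent of reaction ξ = 0.324 × 602 = 195.05 mol/h
Reaction term: ξ·ΔH°_rxn = 195.05 × 13.0 = 2535.6 kJ/h
Sensible, feed 30.9→25 °C: -483.04 kJ/h
Outlet flows (mol/h): A 406.95, B 195.05
Sensible, products 25→85.6 °C: 5304.2 kJ/h
Q = ΔH = 7356.8 kJ/h = 2.0436 kW
Heat supplied = 122.61 kJ/min

Q_in = 123 kJ/min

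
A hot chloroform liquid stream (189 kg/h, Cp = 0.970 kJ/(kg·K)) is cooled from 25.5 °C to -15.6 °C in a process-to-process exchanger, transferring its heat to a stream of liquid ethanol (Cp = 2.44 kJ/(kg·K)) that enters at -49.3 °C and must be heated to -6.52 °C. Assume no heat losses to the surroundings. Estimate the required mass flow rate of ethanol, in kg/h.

Heat released by hot stream: Q = 189 × 0.970 × (25.5 − -15.6) = 7534.9 kJ/h
Energy balance on cold side (adiabatic exchanger): Q = ṁ_c·Cp_c·(T_c,out − T_c,in)
ṁ_c = 7534.9 / [2.44 × (-6.52 − -49.3)] = 72.185 kg/h

ṁ_c = 72.2 kg/h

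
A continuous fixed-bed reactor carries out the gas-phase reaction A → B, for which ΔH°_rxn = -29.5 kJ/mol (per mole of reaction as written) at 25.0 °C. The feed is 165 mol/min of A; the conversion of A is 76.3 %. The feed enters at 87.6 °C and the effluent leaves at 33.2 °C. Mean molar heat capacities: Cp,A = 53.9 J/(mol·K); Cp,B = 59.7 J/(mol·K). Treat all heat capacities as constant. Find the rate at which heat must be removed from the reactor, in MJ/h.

Extent of reaction ξ = 0.763 × 165 = 125.89 mol/min
Reaction term: ξ·ΔH°_rxn = 125.89 × -29.5 = -3713.9 kJ/min
Sensible, feed 87.6→25 °C: -556.73 kJ/min
Outlet flows (mol/min): A 39.105, B 125.89
Sensible, products 25→33.2 °C: 78.914 kJ/min
Q = ΔH = -4191.7 kJ/min = -69.862 kW
Heat removed = 251.5 MJ/h

Q_out = 252 MJ/h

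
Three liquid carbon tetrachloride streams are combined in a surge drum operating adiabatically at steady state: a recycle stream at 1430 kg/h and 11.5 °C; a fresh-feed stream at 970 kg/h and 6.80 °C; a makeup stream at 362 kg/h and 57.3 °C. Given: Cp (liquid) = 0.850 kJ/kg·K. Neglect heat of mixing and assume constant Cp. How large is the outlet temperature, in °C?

Adiabatic, steady state ⇒ Σ ṁᵢCp,ᵢ(T_out − Tᵢ) = 0
Σ ṁᵢCp,ᵢTᵢ = 1430×0.850×11.5 + 970×0.850×6.80 + 362×0.850×57.3 = 37216
Σ ṁᵢCp,ᵢ = 1430×0.850 + 970×0.850 + 362×0.850 = 2347.7
T_out = 37216 / 2347.7 = 15.852 °C

T_out = 15.9 °C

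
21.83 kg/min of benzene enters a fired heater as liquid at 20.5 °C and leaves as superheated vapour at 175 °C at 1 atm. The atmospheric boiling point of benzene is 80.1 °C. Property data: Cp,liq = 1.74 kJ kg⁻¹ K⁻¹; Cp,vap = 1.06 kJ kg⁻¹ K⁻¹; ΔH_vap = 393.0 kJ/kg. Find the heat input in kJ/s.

Q = 217 kJ/s

liquid 20.5→80.1 °C: 103.7 kJ/kg
vaporisation at 80.1 °C: 393 kJ/kg
vapour 80.1→175 °C: 100.59 kJ/kg
Δh = 103.7 + 393 + 100.59 = 597.3 kJ/kg
Q = ṁ·Δh = 21.83 kg/min × 597.3 kJ/kg = 13039 kJ/min
|Q| = 217.32 kW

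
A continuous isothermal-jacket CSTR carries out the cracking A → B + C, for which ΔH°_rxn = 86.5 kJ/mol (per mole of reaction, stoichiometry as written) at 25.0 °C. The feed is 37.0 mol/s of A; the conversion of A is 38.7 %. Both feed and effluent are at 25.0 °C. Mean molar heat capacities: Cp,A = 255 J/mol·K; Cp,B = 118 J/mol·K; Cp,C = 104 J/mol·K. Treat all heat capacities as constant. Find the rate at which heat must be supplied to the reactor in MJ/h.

Extent of reaction ξ = 0.387 × 37.0 = 14.319 mol/s
Reaction term: ξ·ΔH°_rxn = 14.319 × 86.5 = 1238.6 kJ/s
Q = ΔH = 1238.6 kJ/s = 1238.6 kW
Heat supplied = 4458.9 MJ/h

Q_in = 4460 MJ/h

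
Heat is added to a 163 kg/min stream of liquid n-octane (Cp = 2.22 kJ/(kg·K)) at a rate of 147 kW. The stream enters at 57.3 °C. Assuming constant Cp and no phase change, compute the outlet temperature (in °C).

Q = 147 kW = 8820 kJ/min
ΔT = Q/(ṁ·Cp) = 8820/(163×2.22) = 24.374 K
T_out = 57.3 + 24.374 = 81.674 °C

T_out = 81.7 °C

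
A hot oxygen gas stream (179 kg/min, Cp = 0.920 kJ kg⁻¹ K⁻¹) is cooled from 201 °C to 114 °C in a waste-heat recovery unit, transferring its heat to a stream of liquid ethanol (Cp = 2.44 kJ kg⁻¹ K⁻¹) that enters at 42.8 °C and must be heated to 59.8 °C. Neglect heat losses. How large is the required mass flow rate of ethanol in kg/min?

ṁ_c = 345 kg/min

Heat released by hot stream: Q = 179 × 0.920 × (201 − 114) = 14327 kJ/min
Energy balance on cold side (adiabatic exchanger): Q = ṁ_c·Cp_c·(T_c,out − T_c,in)
ṁ_c = 14327 / [2.44 × (59.8 − 42.8)] = 345.4 kg/min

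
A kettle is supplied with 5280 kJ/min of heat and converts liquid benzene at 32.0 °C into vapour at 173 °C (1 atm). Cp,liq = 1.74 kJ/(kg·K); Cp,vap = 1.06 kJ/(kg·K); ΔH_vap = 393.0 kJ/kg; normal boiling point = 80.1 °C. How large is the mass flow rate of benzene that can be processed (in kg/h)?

Δh = 1.74×(80.1−32.0) + 393.0 + 1.06×(173−80.1) = 575.17 kJ/kg
Q = 5280 kJ/min = 88 kJ/s = 316800 kJ/h
ṁ = Q/Δh = 316800 / 575.17 = 550.8 kg/h

ṁ = 551 kg/h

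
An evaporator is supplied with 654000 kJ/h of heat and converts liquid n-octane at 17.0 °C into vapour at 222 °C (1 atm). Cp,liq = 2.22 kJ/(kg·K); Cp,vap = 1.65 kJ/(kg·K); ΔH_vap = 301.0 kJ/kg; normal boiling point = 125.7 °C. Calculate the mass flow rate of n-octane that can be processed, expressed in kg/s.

ṁ = 0.259 kg/s

Δh = 2.22×(125.7−17.0) + 301.0 + 1.65×(222−125.7) = 701.21 kJ/kg
Q = 654000 kJ/h = 181.67 kJ/s = 181.67 kJ/s
ṁ = Q/Δh = 181.67 / 701.21 = 0.25908 kg/s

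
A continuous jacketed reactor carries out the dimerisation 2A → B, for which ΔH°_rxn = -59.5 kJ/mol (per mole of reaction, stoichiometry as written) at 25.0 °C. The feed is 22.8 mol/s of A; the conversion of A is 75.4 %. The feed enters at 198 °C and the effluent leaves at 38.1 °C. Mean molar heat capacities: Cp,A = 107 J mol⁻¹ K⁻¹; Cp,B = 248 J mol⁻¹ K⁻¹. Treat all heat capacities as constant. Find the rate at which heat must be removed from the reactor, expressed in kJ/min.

Q_out = 53900 kJ/min

Extent of reaction ξ = 0.754 × 22.8 / 2 = 8.5956 mol/s
Reaction term: ξ·ΔH°_rxn = 8.5956 × -59.5 = -511.44 kJ/s
Sensible, feed 198→25 °C: -422.05 kJ/s
Outlet flows (mol/s): A 5.6088, B 8.5956
Sensible, products 25→38.1 °C: 35.787 kJ/s
Q = ΔH = -897.7 kJ/s = -897.7 kW
Heat removed = 53862 kJ/min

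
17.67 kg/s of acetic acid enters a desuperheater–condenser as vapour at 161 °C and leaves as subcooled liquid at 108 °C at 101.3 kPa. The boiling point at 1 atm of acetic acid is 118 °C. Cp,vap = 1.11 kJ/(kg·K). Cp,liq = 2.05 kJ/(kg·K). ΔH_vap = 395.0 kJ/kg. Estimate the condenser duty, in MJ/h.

Q_c = 29500 MJ/h

vapour 161→118 °C: -47.73 kJ/kg
condensation at 118 °C: -395 kJ/kg
liquid 118→108 °C: -20.5 kJ/kg
Δh = -47.73 + -395 + -20.5 = -463.23 kJ/kg
Q = ṁ·Δh = 17.67 kg/s × -463.23 kJ/kg = -8185.3 kJ/s
|Q| = 8185.3 kW = 29467 MJ/h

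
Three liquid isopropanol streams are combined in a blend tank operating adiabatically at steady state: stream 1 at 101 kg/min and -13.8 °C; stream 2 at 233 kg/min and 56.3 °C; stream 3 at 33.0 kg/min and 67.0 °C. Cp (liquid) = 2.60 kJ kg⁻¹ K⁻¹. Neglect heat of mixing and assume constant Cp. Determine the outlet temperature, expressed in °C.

T_out = 38.0 °C

No heat crosses the boundary, so H_out = H_in.
Σ ṁᵢCp,ᵢTᵢ = 101×2.60×-13.8 + 233×2.60×56.3 + 33.0×2.60×67.0 = 36231
Σ ṁᵢCp,ᵢ = 101×2.60 + 233×2.60 + 33.0×2.60 = 954.2
T_out = 36231 / 954.2 = 37.97 °C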